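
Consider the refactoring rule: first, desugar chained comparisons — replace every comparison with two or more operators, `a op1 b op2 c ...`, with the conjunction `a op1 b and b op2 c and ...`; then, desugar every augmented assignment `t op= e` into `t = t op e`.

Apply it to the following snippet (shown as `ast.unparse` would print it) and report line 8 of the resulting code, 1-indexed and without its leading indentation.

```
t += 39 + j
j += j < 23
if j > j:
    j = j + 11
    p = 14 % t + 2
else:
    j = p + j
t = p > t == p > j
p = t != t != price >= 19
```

t = p > t and t == p and (p > j)

Transformed code:
t = t + (39 + j)
j = j + (j < 23)
if j > j:
    j = j + 11
    p = 14 % t + 2
else:
    j = p + j
t = p > t and t == p and (p > j)
p = t != t and t != price and (price >= 19)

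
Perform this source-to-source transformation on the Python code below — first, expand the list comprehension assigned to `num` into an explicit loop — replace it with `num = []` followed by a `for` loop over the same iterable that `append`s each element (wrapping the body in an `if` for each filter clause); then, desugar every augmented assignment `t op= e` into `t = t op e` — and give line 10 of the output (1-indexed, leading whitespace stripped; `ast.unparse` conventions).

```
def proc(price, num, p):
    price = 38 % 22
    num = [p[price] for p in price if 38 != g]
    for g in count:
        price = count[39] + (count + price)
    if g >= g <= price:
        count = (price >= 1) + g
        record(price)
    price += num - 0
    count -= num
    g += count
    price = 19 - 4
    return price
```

Transformed code:
def proc(price, num, p):
    price = 38 % 22
    num = []
    for p in price:
        if 38 != g:
            num.append(p[price])
    for g in count:
        price = count[39] + (count + price)
    if g >= g <= price:
        count = (price >= 1) + g
        record(price)
    price = price + (num - 0)
    count = count - num
    g = g + count
    price = 19 - 4
    return price

count = (price >= 1) + g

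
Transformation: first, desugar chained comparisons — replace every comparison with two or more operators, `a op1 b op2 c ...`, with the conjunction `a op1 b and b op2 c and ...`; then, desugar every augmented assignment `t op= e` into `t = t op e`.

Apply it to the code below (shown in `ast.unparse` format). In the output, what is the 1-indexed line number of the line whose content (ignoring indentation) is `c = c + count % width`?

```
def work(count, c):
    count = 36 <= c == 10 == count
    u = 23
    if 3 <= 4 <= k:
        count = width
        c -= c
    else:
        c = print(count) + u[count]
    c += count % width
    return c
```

Transformed code:
def work(count, c):
    count = 36 <= c and c == 10 and (10 == count)
    u = 23
    if 3 <= 4 and 4 <= k:
        count = width
        c = c - c
    else:
        c = print(count) + u[count]
    c = c + count % width
    return c

9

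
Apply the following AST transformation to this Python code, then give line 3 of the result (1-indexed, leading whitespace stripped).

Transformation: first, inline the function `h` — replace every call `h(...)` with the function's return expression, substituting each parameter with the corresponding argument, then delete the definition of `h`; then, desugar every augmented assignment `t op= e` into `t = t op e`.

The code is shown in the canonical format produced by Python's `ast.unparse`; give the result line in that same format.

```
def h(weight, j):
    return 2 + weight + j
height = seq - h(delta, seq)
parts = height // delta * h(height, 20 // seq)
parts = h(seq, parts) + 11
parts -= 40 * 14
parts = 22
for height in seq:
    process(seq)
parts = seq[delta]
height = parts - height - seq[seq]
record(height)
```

parts = 2 + seq + parts + 11

Transformed code:
height = seq - (2 + delta + seq)
parts = height // delta * (2 + height + 20 // seq)
parts = 2 + seq + parts + 11
parts = parts - 40 * 14
parts = 22
for height in seq:
    process(seq)
parts = seq[delta]
height = parts - height - seq[seq]
record(height)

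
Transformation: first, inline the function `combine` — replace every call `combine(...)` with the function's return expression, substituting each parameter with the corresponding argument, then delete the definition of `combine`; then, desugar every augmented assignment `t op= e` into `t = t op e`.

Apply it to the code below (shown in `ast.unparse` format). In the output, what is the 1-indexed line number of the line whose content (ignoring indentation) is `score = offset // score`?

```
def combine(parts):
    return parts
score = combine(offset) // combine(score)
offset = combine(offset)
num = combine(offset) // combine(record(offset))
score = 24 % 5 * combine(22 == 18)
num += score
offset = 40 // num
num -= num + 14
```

1

Transformed code:
score = offset // score
offset = offset
num = offset // record(offset)
score = 24 % 5 * (22 == 18)
num = num + score
offset = 40 // num
num = num - (num + 14)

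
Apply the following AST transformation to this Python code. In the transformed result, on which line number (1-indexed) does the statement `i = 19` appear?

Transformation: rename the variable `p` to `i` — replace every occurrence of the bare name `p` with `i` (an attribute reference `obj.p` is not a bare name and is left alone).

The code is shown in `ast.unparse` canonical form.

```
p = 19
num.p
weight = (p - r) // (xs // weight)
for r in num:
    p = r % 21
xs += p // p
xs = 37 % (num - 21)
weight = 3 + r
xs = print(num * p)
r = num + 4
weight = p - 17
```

1

Transformed code:
i = 19
num.p
weight = (i - r) // (xs // weight)
for r in num:
    i = r % 21
xs += i // i
xs = 37 % (num - 21)
weight = 3 + r
xs = print(num * i)
r = num + 4
weight = i - 17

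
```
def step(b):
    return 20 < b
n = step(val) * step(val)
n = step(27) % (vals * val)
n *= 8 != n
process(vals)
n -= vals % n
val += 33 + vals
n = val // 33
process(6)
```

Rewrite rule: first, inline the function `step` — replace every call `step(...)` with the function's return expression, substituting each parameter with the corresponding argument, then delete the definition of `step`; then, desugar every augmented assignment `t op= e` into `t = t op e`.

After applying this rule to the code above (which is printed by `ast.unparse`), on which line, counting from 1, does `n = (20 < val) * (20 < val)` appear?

Transformed code:
n = (20 < val) * (20 < val)
n = (20 < 27) % (vals * val)
n = n * (8 != n)
process(vals)
n = n - vals % n
val = val + (33 + vals)
n = val // 33
process(6)

1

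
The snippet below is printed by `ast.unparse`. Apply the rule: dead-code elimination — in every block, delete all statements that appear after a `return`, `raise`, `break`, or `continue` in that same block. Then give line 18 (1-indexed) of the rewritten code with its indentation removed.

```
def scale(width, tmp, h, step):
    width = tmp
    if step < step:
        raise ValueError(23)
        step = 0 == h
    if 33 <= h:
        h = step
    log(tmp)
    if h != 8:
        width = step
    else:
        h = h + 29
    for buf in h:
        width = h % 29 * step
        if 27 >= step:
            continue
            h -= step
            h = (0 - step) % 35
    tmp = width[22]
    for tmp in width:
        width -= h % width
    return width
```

width -= h % width

Transformed code:
def scale(width, tmp, h, step):
    width = tmp
    if step < step:
        raise ValueError(23)
    if 33 <= h:
        h = step
    log(tmp)
    if h != 8:
        width = step
    else:
        h = h + 29
    for buf in h:
        width = h % 29 * step
        if 27 >= step:
            continue
    tmp = width[22]
    for tmp in width:
        width -= h % width
    return width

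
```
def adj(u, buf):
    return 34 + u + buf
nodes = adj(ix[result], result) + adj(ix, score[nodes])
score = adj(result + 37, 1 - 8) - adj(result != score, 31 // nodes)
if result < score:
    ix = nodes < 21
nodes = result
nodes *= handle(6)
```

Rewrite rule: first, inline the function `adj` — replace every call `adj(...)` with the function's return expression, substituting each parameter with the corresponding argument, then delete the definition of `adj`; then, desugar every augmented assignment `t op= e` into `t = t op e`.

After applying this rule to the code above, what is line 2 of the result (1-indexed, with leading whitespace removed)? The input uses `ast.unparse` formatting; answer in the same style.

Transformed code:
nodes = 34 + ix[result] + result + (34 + ix + score[nodes])
score = 34 + (result + 37) + (1 - 8) - (34 + (result != score) + 31 // nodes)
if result < score:
    ix = nodes < 21
nodes = result
nodes = nodes * handle(6)

score = 34 + (result + 37) + (1 - 8) - (34 + (result != score) + 31 // nodes)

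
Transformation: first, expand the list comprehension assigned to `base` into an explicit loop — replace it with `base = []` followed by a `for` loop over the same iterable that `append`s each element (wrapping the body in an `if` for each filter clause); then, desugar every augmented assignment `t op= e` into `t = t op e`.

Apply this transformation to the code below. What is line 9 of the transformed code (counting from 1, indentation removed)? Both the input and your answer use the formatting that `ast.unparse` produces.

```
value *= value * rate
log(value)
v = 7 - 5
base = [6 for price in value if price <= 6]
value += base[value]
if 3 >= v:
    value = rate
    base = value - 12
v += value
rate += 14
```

if 3 >= v:

Transformed code:
value = value * (value * rate)
log(value)
v = 7 - 5
base = []
for price in value:
    if price <= 6:
        base.append(6)
value = value + base[value]
if 3 >= v:
    value = rate
    base = value - 12
v = v + value
rate = rate + 14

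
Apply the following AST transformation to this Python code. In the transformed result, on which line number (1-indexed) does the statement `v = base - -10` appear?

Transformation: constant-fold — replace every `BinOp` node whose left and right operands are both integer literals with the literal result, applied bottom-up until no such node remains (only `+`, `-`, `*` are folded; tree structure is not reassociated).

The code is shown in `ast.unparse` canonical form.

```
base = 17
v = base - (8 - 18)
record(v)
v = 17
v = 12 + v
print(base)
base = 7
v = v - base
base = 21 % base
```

2

Transformed code:
base = 17
v = base - -10
record(v)
v = 17
v = 12 + v
print(base)
base = 7
v = v - base
base = 21 % base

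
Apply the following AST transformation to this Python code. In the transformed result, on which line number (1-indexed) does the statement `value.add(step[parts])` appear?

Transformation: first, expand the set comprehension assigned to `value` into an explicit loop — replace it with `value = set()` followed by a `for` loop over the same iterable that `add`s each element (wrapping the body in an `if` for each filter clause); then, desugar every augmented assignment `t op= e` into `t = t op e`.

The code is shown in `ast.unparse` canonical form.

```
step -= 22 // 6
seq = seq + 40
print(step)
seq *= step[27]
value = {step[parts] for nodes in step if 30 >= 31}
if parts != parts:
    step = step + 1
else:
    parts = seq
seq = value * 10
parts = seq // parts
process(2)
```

8

Transformed code:
step = step - 22 // 6
seq = seq + 40
print(step)
seq = seq * step[27]
value = set()
for nodes in step:
    if 30 >= 31:
        value.add(step[parts])
if parts != parts:
    step = step + 1
else:
    parts = seq
seq = value * 10
parts = seq // parts
process(2)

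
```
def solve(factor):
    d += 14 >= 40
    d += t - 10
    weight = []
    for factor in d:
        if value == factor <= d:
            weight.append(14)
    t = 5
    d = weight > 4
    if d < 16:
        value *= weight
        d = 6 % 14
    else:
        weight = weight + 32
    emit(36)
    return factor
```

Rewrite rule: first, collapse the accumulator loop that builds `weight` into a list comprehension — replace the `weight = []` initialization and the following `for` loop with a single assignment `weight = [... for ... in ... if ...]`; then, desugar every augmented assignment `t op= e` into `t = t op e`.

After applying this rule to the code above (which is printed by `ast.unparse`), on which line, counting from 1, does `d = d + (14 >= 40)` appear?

Transformed code:
def solve(factor):
    d = d + (14 >= 40)
    d = d + (t - 10)
    weight = [14 for factor in d if value == factor <= d]
    t = 5
    d = weight > 4
    if d < 16:
        value = value * weight
        d = 6 % 14
    else:
        weight = weight + 32
    emit(36)
    return factor

2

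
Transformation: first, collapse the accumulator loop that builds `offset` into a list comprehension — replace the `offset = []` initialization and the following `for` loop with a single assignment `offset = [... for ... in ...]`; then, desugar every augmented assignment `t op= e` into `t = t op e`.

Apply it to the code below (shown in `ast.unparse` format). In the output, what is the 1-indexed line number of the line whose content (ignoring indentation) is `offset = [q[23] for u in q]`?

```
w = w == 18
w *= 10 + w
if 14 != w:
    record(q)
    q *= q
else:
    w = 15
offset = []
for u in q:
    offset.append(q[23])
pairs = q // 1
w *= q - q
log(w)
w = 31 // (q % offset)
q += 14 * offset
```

Transformed code:
w = w == 18
w = w * (10 + w)
if 14 != w:
    record(q)
    q = q * q
else:
    w = 15
offset = [q[23] for u in q]
pairs = q // 1
w = w * (q - q)
log(w)
w = 31 // (q % offset)
q = q + 14 * offset

8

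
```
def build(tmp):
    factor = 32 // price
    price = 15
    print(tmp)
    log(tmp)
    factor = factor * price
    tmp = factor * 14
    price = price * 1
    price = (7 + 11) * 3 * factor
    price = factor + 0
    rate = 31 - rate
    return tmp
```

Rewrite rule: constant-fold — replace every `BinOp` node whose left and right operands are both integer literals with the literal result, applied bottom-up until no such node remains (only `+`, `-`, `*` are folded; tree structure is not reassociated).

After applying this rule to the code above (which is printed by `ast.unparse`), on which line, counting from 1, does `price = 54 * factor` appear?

Transformed code:
def build(tmp):
    factor = 32 // price
    price = 15
    print(tmp)
    log(tmp)
    factor = factor * price
    tmp = factor * 14
    price = price * 1
    price = 54 * factor
    price = factor + 0
    rate = 31 - rate
    return tmp

9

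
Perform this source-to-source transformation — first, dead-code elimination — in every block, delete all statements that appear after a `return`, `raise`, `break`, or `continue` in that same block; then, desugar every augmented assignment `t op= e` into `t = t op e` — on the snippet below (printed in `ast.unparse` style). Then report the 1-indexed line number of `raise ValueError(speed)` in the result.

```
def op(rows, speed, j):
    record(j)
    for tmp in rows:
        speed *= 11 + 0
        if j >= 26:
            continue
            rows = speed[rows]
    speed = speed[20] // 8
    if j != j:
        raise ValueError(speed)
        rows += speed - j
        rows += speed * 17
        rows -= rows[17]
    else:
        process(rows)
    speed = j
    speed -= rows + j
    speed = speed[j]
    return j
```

9

Transformed code:
def op(rows, speed, j):
    record(j)
    for tmp in rows:
        speed = speed * (11 + 0)
        if j >= 26:
            continue
    speed = speed[20] // 8
    if j != j:
        raise ValueError(speed)
    else:
        process(rows)
    speed = j
    speed = speed - (rows + j)
    speed = speed[j]
    return j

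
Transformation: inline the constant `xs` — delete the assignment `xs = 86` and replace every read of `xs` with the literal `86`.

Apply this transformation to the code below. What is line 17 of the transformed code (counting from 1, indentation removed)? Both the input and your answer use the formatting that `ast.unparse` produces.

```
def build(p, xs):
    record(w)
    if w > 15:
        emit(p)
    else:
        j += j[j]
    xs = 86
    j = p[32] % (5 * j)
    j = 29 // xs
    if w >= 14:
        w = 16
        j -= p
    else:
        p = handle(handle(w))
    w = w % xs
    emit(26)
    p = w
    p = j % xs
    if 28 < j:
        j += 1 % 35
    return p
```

Transformed code:
def build(p, xs):
    record(w)
    if w > 15:
        emit(p)
    else:
        j += j[j]
    j = p[32] % (5 * j)
    j = 29 // 86
    if w >= 14:
        w = 16
        j -= p
    else:
        p = handle(handle(w))
    w = w % 86
    emit(26)
    p = w
    p = j % 86
    if 28 < j:
        j += 1 % 35
    return p

p = j % 86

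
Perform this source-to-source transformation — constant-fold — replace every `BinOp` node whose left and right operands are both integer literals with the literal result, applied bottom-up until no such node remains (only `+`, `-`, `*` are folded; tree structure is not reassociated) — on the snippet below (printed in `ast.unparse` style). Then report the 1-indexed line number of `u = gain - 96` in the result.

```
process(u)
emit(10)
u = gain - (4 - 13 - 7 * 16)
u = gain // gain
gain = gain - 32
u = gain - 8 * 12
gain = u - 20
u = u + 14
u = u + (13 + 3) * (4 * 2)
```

Transformed code:
process(u)
emit(10)
u = gain - -121
u = gain // gain
gain = gain - 32
u = gain - 96
gain = u - 20
u = u + 14
u = u + 128

6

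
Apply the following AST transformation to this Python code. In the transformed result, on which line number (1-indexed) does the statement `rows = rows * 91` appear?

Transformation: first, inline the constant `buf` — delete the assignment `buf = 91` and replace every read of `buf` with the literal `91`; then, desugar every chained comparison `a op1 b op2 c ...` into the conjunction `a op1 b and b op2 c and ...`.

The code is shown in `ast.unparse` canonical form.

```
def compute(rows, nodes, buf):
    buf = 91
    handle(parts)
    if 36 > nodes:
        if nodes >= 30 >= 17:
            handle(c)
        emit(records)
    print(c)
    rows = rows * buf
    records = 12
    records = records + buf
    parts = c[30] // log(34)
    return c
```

Transformed code:
def compute(rows, nodes, buf):
    handle(parts)
    if 36 > nodes:
        if nodes >= 30 and 30 >= 17:
            handle(c)
        emit(records)
    print(c)
    rows = rows * 91
    records = 12
    records = records + 91
    parts = c[30] // log(34)
    return c

8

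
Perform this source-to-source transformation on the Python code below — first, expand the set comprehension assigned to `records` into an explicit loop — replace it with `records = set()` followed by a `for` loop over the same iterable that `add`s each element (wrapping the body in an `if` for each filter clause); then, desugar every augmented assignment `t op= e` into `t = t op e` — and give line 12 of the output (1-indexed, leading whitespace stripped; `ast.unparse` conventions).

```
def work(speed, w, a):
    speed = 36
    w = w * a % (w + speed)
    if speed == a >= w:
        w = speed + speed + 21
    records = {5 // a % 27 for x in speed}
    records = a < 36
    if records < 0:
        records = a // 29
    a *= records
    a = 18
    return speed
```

Transformed code:
def work(speed, w, a):
    speed = 36
    w = w * a % (w + speed)
    if speed == a >= w:
        w = speed + speed + 21
    records = set()
    for x in speed:
        records.add(5 // a % 27)
    records = a < 36
    if records < 0:
        records = a // 29
    a = a * records
    a = 18
    return speed

a = a * records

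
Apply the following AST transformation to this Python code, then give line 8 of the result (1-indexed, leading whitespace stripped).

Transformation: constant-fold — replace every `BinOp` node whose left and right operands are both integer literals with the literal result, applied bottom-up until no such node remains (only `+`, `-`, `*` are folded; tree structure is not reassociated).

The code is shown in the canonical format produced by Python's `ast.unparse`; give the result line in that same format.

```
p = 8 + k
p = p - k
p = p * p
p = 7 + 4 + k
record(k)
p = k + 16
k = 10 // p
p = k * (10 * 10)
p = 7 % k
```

Transformed code:
p = 8 + k
p = p - k
p = p * p
p = 11 + k
record(k)
p = k + 16
k = 10 // p
p = k * 100
p = 7 % k

p = k * 100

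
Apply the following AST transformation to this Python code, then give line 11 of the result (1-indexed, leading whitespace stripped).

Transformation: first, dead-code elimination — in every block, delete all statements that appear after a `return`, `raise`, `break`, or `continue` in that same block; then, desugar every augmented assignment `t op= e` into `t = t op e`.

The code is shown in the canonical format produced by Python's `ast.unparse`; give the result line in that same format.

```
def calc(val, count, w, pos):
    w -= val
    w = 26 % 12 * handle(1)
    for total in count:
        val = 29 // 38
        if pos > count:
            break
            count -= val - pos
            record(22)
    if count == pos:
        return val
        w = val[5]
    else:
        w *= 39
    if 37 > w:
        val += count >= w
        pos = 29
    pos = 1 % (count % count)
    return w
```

Transformed code:
def calc(val, count, w, pos):
    w = w - val
    w = 26 % 12 * handle(1)
    for total in count:
        val = 29 // 38
        if pos > count:
            break
    if count == pos:
        return val
    else:
        w = w * 39
    if 37 > w:
        val = val + (count >= w)
        pos = 29
    pos = 1 % (count % count)
    return w

w = w * 39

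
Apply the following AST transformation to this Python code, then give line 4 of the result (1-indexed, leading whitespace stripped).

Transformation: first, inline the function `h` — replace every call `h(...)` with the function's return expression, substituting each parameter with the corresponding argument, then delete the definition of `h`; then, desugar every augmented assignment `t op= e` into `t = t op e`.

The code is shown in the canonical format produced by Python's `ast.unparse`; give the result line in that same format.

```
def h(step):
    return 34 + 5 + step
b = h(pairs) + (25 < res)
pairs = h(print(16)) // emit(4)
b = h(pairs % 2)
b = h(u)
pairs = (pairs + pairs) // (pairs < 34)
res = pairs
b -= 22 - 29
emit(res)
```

Transformed code:
b = 34 + 5 + pairs + (25 < res)
pairs = (34 + 5 + print(16)) // emit(4)
b = 34 + 5 + pairs % 2
b = 34 + 5 + u
pairs = (pairs + pairs) // (pairs < 34)
res = pairs
b = b - (22 - 29)
emit(res)

b = 34 + 5 + u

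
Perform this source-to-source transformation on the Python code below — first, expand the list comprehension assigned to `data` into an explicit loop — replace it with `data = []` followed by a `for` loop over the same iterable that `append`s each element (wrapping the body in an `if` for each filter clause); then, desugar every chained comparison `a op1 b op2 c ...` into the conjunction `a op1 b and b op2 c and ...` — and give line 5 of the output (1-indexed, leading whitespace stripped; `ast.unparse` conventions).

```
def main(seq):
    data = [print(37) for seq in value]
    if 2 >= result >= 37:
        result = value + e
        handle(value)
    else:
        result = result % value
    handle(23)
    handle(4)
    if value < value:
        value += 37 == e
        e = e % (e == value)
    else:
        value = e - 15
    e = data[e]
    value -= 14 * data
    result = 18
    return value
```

if 2 >= result and result >= 37:

Transformed code:
def main(seq):
    data = []
    for seq in value:
        data.append(print(37))
    if 2 >= result and result >= 37:
        result = value + e
        handle(value)
    else:
        result = result % value
    handle(23)
    handle(4)
    if value < value:
        value += 37 == e
        e = e % (e == value)
    else:
        value = e - 15
    e = data[e]
    value -= 14 * data
    result = 18
    return value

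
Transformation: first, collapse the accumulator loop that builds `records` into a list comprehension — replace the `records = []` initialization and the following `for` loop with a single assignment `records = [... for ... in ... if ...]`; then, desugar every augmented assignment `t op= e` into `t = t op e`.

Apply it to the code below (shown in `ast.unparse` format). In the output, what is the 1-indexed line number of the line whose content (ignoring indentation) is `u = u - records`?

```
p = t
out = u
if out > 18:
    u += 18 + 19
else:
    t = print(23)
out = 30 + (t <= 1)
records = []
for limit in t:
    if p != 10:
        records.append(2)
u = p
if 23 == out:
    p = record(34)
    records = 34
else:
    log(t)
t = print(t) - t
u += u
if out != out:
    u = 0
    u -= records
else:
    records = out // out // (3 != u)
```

19

Transformed code:
p = t
out = u
if out > 18:
    u = u + (18 + 19)
else:
    t = print(23)
out = 30 + (t <= 1)
records = [2 for limit in t if p != 10]
u = p
if 23 == out:
    p = record(34)
    records = 34
else:
    log(t)
t = print(t) - t
u = u + u
if out != out:
    u = 0
    u = u - records
else:
    records = out // out // (3 != u)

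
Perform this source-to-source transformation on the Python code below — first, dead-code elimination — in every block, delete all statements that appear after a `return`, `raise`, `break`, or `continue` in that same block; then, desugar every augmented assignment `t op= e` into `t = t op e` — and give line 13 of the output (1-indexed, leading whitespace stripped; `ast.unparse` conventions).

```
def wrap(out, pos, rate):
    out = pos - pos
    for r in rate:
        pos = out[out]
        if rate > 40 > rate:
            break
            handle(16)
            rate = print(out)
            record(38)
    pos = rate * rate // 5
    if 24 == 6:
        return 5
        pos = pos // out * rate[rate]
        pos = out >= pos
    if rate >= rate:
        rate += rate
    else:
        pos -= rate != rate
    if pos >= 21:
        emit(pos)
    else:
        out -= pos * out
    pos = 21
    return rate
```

Transformed code:
def wrap(out, pos, rate):
    out = pos - pos
    for r in rate:
        pos = out[out]
        if rate > 40 > rate:
            break
    pos = rate * rate // 5
    if 24 == 6:
        return 5
    if rate >= rate:
        rate = rate + rate
    else:
        pos = pos - (rate != rate)
    if pos >= 21:
        emit(pos)
    else:
        out = out - pos * out
    pos = 21
    return rate

pos = pos - (rate != rate)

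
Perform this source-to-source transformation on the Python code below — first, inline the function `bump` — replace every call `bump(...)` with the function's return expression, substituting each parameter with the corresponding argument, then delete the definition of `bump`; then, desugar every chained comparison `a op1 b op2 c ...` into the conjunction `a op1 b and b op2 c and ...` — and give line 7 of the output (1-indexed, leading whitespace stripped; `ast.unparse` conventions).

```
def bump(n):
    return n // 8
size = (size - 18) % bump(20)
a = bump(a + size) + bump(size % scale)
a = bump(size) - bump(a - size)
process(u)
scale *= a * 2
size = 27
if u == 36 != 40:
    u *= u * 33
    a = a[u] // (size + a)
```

if u == 36 and 36 != 40:

Transformed code:
size = (size - 18) % (20 // 8)
a = (a + size) // 8 + size % scale // 8
a = size // 8 - (a - size) // 8
process(u)
scale *= a * 2
size = 27
if u == 36 and 36 != 40:
    u *= u * 33
    a = a[u] // (size + a)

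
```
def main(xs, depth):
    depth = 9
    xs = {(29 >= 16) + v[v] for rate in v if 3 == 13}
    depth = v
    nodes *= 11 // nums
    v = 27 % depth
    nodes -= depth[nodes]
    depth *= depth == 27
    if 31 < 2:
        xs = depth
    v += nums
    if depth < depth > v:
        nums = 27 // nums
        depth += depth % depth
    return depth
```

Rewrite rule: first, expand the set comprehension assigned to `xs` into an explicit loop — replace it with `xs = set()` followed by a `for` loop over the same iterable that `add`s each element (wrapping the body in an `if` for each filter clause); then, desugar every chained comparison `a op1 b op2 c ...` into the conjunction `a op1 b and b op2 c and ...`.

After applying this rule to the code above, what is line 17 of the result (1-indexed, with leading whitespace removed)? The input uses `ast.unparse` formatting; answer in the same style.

depth += depth % depth

Transformed code:
def main(xs, depth):
    depth = 9
    xs = set()
    for rate in v:
        if 3 == 13:
            xs.add((29 >= 16) + v[v])
    depth = v
    nodes *= 11 // nums
    v = 27 % depth
    nodes -= depth[nodes]
    depth *= depth == 27
    if 31 < 2:
        xs = depth
    v += nums
    if depth < depth and depth > v:
        nums = 27 // nums
        depth += depth % depth
    return depth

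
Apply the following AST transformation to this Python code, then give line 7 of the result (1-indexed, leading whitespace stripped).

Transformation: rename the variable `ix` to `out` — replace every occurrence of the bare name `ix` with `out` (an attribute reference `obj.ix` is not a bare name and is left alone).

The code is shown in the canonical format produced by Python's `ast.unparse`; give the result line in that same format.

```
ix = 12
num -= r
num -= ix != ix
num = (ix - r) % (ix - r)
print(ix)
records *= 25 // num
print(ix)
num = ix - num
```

print(out)

Transformed code:
out = 12
num -= r
num -= out != out
num = (out - r) % (out - r)
print(out)
records *= 25 // num
print(out)
num = out - num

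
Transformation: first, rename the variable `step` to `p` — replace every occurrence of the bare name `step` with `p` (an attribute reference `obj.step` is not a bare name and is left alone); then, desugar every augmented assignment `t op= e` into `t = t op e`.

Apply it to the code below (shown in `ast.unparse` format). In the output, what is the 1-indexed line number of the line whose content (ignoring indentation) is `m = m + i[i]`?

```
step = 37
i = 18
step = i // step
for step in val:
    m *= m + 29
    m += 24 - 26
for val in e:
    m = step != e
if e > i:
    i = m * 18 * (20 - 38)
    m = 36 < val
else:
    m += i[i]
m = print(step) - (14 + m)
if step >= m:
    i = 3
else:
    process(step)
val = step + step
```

Transformed code:
p = 37
i = 18
p = i // p
for p in val:
    m = m * (m + 29)
    m = m + (24 - 26)
for val in e:
    m = p != e
if e > i:
    i = m * 18 * (20 - 38)
    m = 36 < val
else:
    m = m + i[i]
m = print(p) - (14 + m)
if p >= m:
    i = 3
else:
    process(p)
val = p + p

13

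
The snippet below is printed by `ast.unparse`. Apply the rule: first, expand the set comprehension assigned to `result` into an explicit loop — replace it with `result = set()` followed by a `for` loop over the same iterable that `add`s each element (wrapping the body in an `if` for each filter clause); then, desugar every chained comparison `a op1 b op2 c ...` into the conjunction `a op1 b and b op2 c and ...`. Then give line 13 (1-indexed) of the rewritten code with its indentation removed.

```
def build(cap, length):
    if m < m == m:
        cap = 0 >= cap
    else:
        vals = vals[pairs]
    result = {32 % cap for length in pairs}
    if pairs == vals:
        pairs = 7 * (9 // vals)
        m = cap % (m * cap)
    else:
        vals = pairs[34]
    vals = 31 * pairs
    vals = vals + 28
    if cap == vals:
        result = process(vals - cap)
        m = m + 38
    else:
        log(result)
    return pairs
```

vals = pairs[34]

Transformed code:
def build(cap, length):
    if m < m and m == m:
        cap = 0 >= cap
    else:
        vals = vals[pairs]
    result = set()
    for length in pairs:
        result.add(32 % cap)
    if pairs == vals:
        pairs = 7 * (9 // vals)
        m = cap % (m * cap)
    else:
        vals = pairs[34]
    vals = 31 * pairs
    vals = vals + 28
    if cap == vals:
        result = process(vals - cap)
        m = m + 38
    else:
        log(result)
    return pairs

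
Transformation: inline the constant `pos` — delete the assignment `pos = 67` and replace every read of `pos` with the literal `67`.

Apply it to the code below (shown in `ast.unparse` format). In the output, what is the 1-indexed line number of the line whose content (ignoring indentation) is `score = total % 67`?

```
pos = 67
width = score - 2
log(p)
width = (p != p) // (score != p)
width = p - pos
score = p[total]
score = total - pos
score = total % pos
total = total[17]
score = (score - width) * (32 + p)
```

7

Transformed code:
width = score - 2
log(p)
width = (p != p) // (score != p)
width = p - 67
score = p[total]
score = total - 67
score = total % 67
total = total[17]
score = (score - width) * (32 + p)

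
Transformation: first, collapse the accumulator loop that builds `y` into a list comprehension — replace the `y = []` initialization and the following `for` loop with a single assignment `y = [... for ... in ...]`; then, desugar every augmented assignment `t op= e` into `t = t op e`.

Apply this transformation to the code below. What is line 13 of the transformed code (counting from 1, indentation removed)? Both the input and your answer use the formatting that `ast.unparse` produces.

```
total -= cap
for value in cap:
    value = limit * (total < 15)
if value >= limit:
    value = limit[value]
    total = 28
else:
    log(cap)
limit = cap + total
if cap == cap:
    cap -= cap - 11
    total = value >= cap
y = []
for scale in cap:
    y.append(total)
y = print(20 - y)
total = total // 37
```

Transformed code:
total = total - cap
for value in cap:
    value = limit * (total < 15)
if value >= limit:
    value = limit[value]
    total = 28
else:
    log(cap)
limit = cap + total
if cap == cap:
    cap = cap - (cap - 11)
    total = value >= cap
y = [total for scale in cap]
y = print(20 - y)
total = total // 37

y = [total for scale in cap]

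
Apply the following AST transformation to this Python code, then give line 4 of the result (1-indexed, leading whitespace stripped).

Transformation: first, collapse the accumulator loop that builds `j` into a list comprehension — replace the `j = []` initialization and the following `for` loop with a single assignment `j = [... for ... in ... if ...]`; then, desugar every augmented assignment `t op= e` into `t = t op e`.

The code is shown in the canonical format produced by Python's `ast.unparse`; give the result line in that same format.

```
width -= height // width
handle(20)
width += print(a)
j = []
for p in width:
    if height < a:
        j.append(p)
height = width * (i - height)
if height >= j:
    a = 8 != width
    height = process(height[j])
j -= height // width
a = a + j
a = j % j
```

Transformed code:
width = width - height // width
handle(20)
width = width + print(a)
j = [p for p in width if height < a]
height = width * (i - height)
if height >= j:
    a = 8 != width
    height = process(height[j])
j = j - height // width
a = a + j
a = j % j

j = [p for p in width if height < a]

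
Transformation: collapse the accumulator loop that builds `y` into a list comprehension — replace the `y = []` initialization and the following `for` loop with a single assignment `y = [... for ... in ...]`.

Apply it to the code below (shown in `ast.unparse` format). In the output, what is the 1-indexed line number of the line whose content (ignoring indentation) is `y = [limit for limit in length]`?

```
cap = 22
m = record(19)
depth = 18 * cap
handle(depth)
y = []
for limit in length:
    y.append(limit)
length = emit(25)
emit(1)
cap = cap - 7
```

5

Transformed code:
cap = 22
m = record(19)
depth = 18 * cap
handle(depth)
y = [limit for limit in length]
length = emit(25)
emit(1)
cap = cap - 7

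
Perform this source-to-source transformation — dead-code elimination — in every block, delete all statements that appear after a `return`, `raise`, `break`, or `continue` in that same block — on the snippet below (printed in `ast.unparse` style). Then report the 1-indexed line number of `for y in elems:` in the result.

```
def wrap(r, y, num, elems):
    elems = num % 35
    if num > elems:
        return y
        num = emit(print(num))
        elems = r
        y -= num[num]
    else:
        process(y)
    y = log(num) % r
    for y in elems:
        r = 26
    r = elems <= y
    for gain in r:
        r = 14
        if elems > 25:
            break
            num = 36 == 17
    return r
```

8

Transformed code:
def wrap(r, y, num, elems):
    elems = num % 35
    if num > elems:
        return y
    else:
        process(y)
    y = log(num) % r
    for y in elems:
        r = 26
    r = elems <= y
    for gain in r:
        r = 14
        if elems > 25:
            break
    return r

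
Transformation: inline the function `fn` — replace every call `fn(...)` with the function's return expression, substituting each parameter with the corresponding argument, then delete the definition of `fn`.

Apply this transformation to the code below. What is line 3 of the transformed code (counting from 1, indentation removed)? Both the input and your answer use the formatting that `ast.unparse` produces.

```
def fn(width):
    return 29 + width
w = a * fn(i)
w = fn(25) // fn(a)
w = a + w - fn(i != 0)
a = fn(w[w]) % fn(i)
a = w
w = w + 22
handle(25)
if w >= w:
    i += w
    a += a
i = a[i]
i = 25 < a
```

w = a + w - (29 + (i != 0))

Transformed code:
w = a * (29 + i)
w = (29 + 25) // (29 + a)
w = a + w - (29 + (i != 0))
a = (29 + w[w]) % (29 + i)
a = w
w = w + 22
handle(25)
if w >= w:
    i += w
    a += a
i = a[i]
i = 25 < a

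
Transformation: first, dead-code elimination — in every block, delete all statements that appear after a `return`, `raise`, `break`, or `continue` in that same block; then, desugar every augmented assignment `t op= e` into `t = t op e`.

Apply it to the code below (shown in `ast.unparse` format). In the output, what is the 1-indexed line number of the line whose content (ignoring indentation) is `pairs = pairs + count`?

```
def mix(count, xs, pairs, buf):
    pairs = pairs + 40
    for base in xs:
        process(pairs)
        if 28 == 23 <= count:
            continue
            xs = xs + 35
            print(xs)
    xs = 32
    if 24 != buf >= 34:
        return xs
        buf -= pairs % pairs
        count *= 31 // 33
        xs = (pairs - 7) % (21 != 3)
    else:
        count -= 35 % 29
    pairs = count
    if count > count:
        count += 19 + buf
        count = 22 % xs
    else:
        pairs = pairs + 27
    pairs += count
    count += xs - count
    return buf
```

18

Transformed code:
def mix(count, xs, pairs, buf):
    pairs = pairs + 40
    for base in xs:
        process(pairs)
        if 28 == 23 <= count:
            continue
    xs = 32
    if 24 != buf >= 34:
        return xs
    else:
        count = count - 35 % 29
    pairs = count
    if count > count:
        count = count + (19 + buf)
        count = 22 % xs
    else:
        pairs = pairs + 27
    pairs = pairs + count
    count = count + (xs - count)
    return buf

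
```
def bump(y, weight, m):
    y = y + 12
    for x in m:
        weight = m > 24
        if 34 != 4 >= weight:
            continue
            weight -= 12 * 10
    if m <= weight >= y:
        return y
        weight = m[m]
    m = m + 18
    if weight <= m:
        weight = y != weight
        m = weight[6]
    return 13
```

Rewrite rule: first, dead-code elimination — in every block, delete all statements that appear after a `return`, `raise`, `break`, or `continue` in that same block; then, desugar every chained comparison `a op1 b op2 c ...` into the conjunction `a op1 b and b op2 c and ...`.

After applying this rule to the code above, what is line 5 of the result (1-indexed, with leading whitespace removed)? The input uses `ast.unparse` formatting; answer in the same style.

Transformed code:
def bump(y, weight, m):
    y = y + 12
    for x in m:
        weight = m > 24
        if 34 != 4 and 4 >= weight:
            continue
    if m <= weight and weight >= y:
        return y
    m = m + 18
    if weight <= m:
        weight = y != weight
        m = weight[6]
    return 13

if 34 != 4 and 4 >= weight:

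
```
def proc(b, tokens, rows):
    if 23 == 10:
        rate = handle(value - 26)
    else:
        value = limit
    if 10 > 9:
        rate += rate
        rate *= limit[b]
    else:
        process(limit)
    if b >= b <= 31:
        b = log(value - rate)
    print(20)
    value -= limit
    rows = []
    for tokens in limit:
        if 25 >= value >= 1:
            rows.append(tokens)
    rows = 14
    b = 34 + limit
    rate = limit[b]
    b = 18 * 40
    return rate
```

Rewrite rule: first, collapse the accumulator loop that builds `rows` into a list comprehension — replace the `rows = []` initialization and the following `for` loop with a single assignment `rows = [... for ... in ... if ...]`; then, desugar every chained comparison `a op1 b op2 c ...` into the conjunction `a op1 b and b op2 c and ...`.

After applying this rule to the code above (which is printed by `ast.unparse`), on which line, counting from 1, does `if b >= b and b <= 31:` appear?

Transformed code:
def proc(b, tokens, rows):
    if 23 == 10:
        rate = handle(value - 26)
    else:
        value = limit
    if 10 > 9:
        rate += rate
        rate *= limit[b]
    else:
        process(limit)
    if b >= b and b <= 31:
        b = log(value - rate)
    print(20)
    value -= limit
    rows = [tokens for tokens in limit if 25 >= value and value >= 1]
    rows = 14
    b = 34 + limit
    rate = limit[b]
    b = 18 * 40
    return rate

11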